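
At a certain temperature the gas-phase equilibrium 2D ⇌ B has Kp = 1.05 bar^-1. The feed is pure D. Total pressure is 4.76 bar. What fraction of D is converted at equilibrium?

X = 0.782

Let X = conversion of D (basis 1 mol D); extent of reaction ξ = 0.5X.
Moles: n_D = 1 − X; n_B = 0.5X.
Summing: n_T = 1 − 0.5X.
With p_i = (n_i/n_T)P, Kp = p_B / (p_D^2).
Substituting and setting equal to 1.05 bar^-1 gives a polynomial in X; the root in (0,1) is X = 0.782.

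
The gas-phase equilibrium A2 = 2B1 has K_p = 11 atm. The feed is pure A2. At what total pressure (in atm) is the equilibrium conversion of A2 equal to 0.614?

P = 4.54 atm

Basis: 1 mol A2 initially; let X = conversion of A2. Extent ξ = X.
Species balance: n_A2 = 1 − X; n_B1 = 2X.
n_T = Σnᵢ = 1 + X.
K_p = p_B1^2 / (p_A2) with p_i = (n_i/n_T)·P.
At X = 0.614: the mole-fraction product g(X) = Π y_i^ν_i = 2.421. Since K_p = g(X)·P^{1}, P = (K_p/g)^(1/1) = (11/2.421)^(1/1) = 4.54 atm.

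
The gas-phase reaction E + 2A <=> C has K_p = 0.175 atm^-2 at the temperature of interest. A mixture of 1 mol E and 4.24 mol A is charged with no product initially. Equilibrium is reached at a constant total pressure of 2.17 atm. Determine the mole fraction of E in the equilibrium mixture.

Basis: 1 mol E initially; let X = conversion of E. Extent ξ = X.
Species balance: n_E = 1 − X; n_A = 4.24 − 2X; n_C = X.
Total moles n_T = 5.24 − 2X.
Mole fractions y_i = n_i/n_T; K_p = p_C / (p_E p_A^2) with p_i = y_i·P.
Substituting and setting equal to 0.175 atm^-2 gives a polynomial in X; the root in (0,1) is X = 0.335.
Then n_E = 0.665, n_T = 4.57, so y_E = 0.146.

y_E = 0.146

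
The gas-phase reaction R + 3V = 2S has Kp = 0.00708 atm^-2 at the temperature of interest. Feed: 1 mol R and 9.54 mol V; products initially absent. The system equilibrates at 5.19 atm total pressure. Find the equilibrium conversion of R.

X = 0.412

Take 1 mol R as basis and let X be its fractional conversion, so ξ = X.
Moles: n_R = 1 − X; n_V = 9.54 − 3X; n_S = 2X.
Total moles n_T = 10.5 − 2X.
With p_i = (n_i/n_T)P, Kp = p_S^2 / (p_R p_V^3).
Substituting and setting equal to 0.00708 atm^-2 gives a polynomial in X; the root in (0,1) is X = 0.412.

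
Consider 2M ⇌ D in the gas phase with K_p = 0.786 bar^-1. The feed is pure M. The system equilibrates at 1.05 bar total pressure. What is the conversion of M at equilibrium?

Let X = conversion of M (basis 1 mol M); extent of reaction ξ = 0.5X.
Species balance: n_M = 1 − X; n_D = 0.5X.
Total moles n_T = 1 − 0.5X.
With p_i = (n_i/n_T)P, K_p = p_D / (p_M^2).
Substituting and setting equal to 0.786 bar^-1 gives a polynomial in X; the root in (0,1) is X = 0.518.

X = 0.518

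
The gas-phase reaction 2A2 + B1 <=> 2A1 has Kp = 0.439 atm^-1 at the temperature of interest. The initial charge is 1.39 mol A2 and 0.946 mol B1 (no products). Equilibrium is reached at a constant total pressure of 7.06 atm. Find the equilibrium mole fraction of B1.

y_B1 = 0.303

Let X = conversion of A2 (basis 1.39 mol A2); extent of reaction ξ = 0.695X.
At extent ξ: n_A2 = 1.39 − 1.39X; n_B1 = 0.946 − 0.695X; n_A1 = 1.39X.
Summing: n_T = 2.34 − 0.695X.
With p_i = (n_i/n_T)P, Kp = p_A1^2 / (p_A2^2 p_B1).
Setting this equal to 0.439 atm^-1 and taking the physical root (0 < X < 1) gives X = 0.492.
Then n_B1 = 0.604, n_T = 1.99, so y_B1 = 0.303.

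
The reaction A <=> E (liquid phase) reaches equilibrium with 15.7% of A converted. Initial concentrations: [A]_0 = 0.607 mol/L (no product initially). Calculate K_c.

Let X = conversion of A.
Concentrations: [A] = 0.607 − 0.607X; [E] = 0.607X.
At X = 0.157: [A] = 0.512, [E] = 0.0953.
K_c = [E] / ([A]) = 0.186.

K_c = 0.186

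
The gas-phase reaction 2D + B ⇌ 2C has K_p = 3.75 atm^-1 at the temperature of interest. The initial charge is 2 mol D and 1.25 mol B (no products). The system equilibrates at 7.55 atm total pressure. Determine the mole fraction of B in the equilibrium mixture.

Take 2 mol D as basis and let X be its fractional conversion, so ξ = X.
At extent ξ: n_D = 2 − 2X; n_B = 1.25 − X; n_C = 2X.
Total moles n_T = 3.25 − X.
y_i = n_i/n_T, p_i = y_i·P. K_p = p_C^2 / (p_D^2 p_B).
Setting this equal to 3.75 atm^-1 and taking the physical root (0 < X < 1) gives X = 0.710.
Then n_B = 0.54, n_T = 2.54, so y_B = 0.212.

y_B = 0.212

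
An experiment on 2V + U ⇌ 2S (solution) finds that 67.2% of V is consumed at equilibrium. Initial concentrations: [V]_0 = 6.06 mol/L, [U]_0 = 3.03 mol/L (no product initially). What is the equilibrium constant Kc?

Kc = 4.22 L/mol

Let X = conversion of V.
Concentrations: [V] = 6.06 − 6.06X; [U] = 3.03 − 3.03X; [S] = 6.06X.
At X = 0.672: [V] = 1.99, [U] = 0.994, [S] = 4.07.
Kc = [S]^2 / ([V]^2 [U]) = 4.22 L/mol.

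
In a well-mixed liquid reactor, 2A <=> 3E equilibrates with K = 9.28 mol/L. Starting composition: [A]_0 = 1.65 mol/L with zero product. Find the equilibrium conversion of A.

Let X = conversion of A; extent ξ = 1.65X/2 mol/L.
Concentrations: [A] = 1.65 − 1.65X; [E] = 2.47X.
K = [E]^3 / ([A]^2).
Equating to 9.28 mol/L: the physical root is X = 0.621.

X = 0.621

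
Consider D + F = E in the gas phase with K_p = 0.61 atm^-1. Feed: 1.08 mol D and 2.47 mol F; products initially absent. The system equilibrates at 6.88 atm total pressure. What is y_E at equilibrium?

Basis: 1.08 mol D initially; let X = conversion of D. Extent ξ = 1.08X.
Moles: n_D = 1.08 − 1.08X; n_F = 2.47 − 1.08X; n_E = 1.08X.
Summing: n_T = 3.55 − 1.08X.
Mole fractions y_i = n_i/n_T; K_p = p_E / (p_D p_F) with p_i = y_i·P.
Setting this equal to 0.61 atm^-1 and taking the physical root (0 < X < 1) gives X = 0.719.
Then n_E = 0.777, n_T = 2.77, so y_E = 0.280.

y_E = 0.280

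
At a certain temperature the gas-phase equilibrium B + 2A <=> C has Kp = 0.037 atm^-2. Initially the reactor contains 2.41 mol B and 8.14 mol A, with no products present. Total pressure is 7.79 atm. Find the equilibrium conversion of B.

X = 0.524

Take 2.41 mol B as basis and let X be its fractional conversion, so ξ = 2.41X.
Mole table: n_B = 2.41 − 2.41X; n_A = 8.14 − 4.82X; n_C = 2.41X.
Total moles n_T = 10.6 − 4.82X.
y_i = n_i/n_T, p_i = y_i·P. Kp = p_C / (p_B p_A^2).
Substituting and setting equal to 0.037 atm^-2 gives a polynomial in X; the root in (0,1) is X = 0.524.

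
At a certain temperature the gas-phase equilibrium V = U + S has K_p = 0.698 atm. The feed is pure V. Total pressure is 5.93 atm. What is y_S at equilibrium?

y_S = 0.245

Let X = conversion of V (basis 1 mol V); extent of reaction ξ = X.
At extent ξ: n_V = 1 − X; n_U = X; n_S = X.
Total moles n_T = 1 + X.
Mole fractions y_i = n_i/n_T; K_p = p_U p_S / (p_V) with p_i = y_i·P.
Setting this equal to 0.698 atm and taking the physical root (0 < X < 1) gives X = 0.325.
Then n_S = 0.325, n_T = 1.32, so y_S = 0.245.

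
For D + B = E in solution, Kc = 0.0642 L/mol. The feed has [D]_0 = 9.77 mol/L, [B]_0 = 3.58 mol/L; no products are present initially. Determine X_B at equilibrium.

Let X = conversion of B; extent ξ = 3.58·X mol/L.
Concentrations: [D] = 9.77 − 3.58X; [B] = 3.58 − 3.58X; [E] = 3.58X.
Kc = [E] / ([D] [B]).
This equals 0.0642 at X = 0.353 (the root in 0 < X < 1).

X = 0.353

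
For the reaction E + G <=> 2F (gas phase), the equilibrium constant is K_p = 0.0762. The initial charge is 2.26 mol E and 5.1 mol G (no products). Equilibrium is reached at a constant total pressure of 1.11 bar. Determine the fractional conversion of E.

Basis: 2.26 mol E initially; let X = conversion of E. Extent ξ = 2.26X.
Species balance: n_E = 2.26 − 2.26X; n_G = 5.1 − 2.26X; n_F = 4.52X.
Total moles n_T = 7.36 (Δν = 0, constant).
With p_i = (n_i/n_T)P, K_p = p_F^2 / (p_E p_G).
This yields a degree-2 equation in X; solving on (0,1), X = 0.180.

X = 0.180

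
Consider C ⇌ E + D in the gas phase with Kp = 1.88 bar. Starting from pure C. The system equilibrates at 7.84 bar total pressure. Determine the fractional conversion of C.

X = 0.440

Take 1 mol C as basis and let X be its fractional conversion, so ξ = X.
Species balance: n_C = 1 − X; n_E = X; n_D = X.
n_T = Σnᵢ = 1 + X.
y_i = n_i/n_T, p_i = y_i·P. Kp = p_E p_D / (p_C).
Substituting and setting equal to 1.88 bar gives a polynomial in X; the root in (0,1) is X = 0.440.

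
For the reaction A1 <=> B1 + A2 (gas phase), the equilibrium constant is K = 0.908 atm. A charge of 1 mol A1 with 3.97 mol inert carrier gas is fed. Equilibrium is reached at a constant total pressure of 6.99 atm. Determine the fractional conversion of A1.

Take 1 mol A1 as basis and let X be its fractional conversion, so ξ = X.
At extent ξ: n_A1 = 1 − X; n_B1 = X; n_A2 = X; n_I = 3.97 (inert).
Summing: n_T = 4.97 + X.
Mole fractions y_i = n_i/n_T; K = p_B1 p_A2 / (p_A1) with p_i = y_i·P.
This yields a degree-2 equation in X; solving on (0,1), X = 0.561.

X = 0.561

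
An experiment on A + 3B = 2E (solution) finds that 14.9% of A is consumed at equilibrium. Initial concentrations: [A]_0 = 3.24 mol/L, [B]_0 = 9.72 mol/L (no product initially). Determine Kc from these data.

Let X = conversion of A.
Concentrations: [A] = 3.24 − 3.24X; [B] = 9.72 − 9.72X; [E] = 6.48X.
At X = 0.149: [A] = 2.76, [B] = 8.27, [E] = 0.966.
Kc = [E]^2 / ([A] [B]^3) = 0.000597 (mol/L)^-2.

Kc = 0.000597 (mol/L)^-2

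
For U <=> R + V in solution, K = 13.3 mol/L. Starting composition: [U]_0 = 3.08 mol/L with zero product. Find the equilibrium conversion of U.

Let X = conversion of U; extent ξ = 3.08·X mol/L.
Concentrations: [U] = 3.08 − 3.08X; [R] = 3.08X; [V] = 3.08X.
K = [R] [V] / ([U]).
Solving K = 13.3 for X ∈ (0,1): X = 0.838.

X = 0.838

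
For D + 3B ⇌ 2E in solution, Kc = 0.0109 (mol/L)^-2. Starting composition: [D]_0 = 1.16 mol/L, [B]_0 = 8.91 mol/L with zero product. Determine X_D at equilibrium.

X = 0.574

Let X = conversion of D; extent ξ = 1.16·X mol/L.
Concentrations: [D] = 1.16 − 1.16X; [B] = 8.91 − 3.48X; [E] = 2.32X.
Kc = [E]^2 / ([D] [B]^3).
Equating to 0.0109 (mol/L)^-2: the physical root is X = 0.574.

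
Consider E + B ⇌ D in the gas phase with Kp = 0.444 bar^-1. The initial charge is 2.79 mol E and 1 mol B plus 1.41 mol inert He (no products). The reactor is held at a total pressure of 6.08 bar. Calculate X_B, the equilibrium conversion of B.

Let X = conversion of B (basis 1 mol B); extent of reaction ξ = X.
Species balance: n_E = 2.79 − X; n_B = 1 − X; n_D = X; n_I = 1.41 (inert).
Total moles n_T = 5.2 − X.
y_i = n_i/n_T, p_i = y_i·P. Kp = p_D / (p_E p_B).
Setting this equal to 0.444 bar^-1 and taking the physical root (0 < X < 1) gives X = 0.564.

X = 0.564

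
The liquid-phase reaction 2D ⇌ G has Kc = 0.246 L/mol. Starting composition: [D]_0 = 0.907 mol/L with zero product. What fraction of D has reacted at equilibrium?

Let X = conversion of D; extent ξ = 0.907X/2 mol/L.
Concentrations: [D] = 0.907 − 0.907X; [G] = 0.454X.
Kc = [G] / ([D]^2).
Setting equal to 0.246 and solving for X on (0,1) gives X = 0.251.

X = 0.251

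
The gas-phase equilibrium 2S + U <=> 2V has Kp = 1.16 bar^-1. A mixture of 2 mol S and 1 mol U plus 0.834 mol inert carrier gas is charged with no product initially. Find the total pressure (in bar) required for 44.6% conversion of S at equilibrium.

P = 3.42 bar

Take 2 mol S as basis and let X be its fractional conversion, so ξ = X.
Species balance: n_S = 2 − 2X; n_U = 1 − X; n_V = 2X; n_I = 0.834 (inert).
n_T = Σnᵢ = 3.83 − X.
Kp = p_V^2 / (p_S^2 p_U) with p_i = (n_i/n_T)·P.
At X = 0.446: the mole-fraction product g(X) = Π y_i^ν_i = 3.964. Since Kp = g(X)·P^{-1}, P = (g/Kp)^(1/1) = (3.964/1.16)^(1/1) = 3.42 bar.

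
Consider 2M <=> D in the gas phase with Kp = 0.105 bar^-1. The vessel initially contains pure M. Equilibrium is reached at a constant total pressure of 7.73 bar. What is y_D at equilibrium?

Let X = conversion of M (basis 1 mol M); extent of reaction ξ = 0.5X.
Mole table: n_M = 1 − X; n_D = 0.5X.
Summing: n_T = 1 − 0.5X.
y_i = n_i/n_T, p_i = y_i·P. Kp = p_D / (p_M^2).
Setting this equal to 0.105 bar^-1 and taking the physical root (0 < X < 1) gives X = 0.515.
Then n_D = 0.257, n_T = 0.743, so y_D = 0.347.

y_D = 0.347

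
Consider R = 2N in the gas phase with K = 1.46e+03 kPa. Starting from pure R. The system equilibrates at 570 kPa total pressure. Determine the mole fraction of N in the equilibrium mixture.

y_N = 0.769

Take 1 mol R as basis and let X be its fractional conversion, so ξ = X.
At extent ξ: n_R = 1 − X; n_N = 2X.
n_T = Σnᵢ = 1 + X.
With p_i = (n_i/n_T)P, K = p_N^2 / (p_R).
Substituting and setting equal to 1.46e+03 kPa gives a polynomial in X; the root in (0,1) is X = 0.625.
Then n_N = 1.25, n_T = 1.62, so y_N = 0.769.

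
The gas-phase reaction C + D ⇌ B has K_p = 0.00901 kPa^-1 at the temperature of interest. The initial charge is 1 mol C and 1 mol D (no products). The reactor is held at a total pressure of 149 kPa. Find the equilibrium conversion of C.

X = 0.347

Take 1 mol C as basis and let X be its fractional conversion, so ξ = X.
Moles: n_C = 1 − X; n_D = 1 − X; n_B = X.
Summing: n_T = 2 − X.
With p_i = (n_i/n_T)P, K_p = p_B / (p_C p_D).
Substituting and setting equal to 0.00901 kPa^-1 gives a polynomial in X; the root in (0,1) is X = 0.347.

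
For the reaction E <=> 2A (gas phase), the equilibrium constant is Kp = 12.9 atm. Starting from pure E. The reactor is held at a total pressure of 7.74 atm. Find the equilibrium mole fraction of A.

y_A = 0.703

Basis: 1 mol E initially; let X = conversion of E. Extent ξ = X.
Mole table: n_E = 1 − X; n_A = 2X.
Total moles n_T = 1 + X.
With p_i = (n_i/n_T)P, Kp = p_A^2 / (p_E).
Equating to 12.9 atm and solving on 0 < X < 1: X = 0.542.
Then n_A = 1.08, n_T = 1.54, so y_A = 0.703.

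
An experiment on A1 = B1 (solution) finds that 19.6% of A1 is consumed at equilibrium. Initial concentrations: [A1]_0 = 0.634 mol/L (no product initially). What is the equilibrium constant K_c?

Let X = conversion of A1.
Concentrations: [A1] = 0.634 − 0.634X; [B1] = 0.634X.
At X = 0.196: [A1] = 0.51, [B1] = 0.124.
K_c = [B1] / ([A1]) = 0.244.

K_c = 0.244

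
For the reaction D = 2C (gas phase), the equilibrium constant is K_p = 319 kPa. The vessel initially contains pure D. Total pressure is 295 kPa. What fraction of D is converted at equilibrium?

X = 0.461

Basis: 1 mol D initially; let X = conversion of D. Extent ξ = X.
At extent ξ: n_D = 1 − X; n_C = 2X.
Summing: n_T = 1 + X.
Mole fractions y_i = n_i/n_T; K_p = p_C^2 / (p_D) with p_i = y_i·P.
This yields a degree-2 equation in X; solving on (0,1), X = 0.461.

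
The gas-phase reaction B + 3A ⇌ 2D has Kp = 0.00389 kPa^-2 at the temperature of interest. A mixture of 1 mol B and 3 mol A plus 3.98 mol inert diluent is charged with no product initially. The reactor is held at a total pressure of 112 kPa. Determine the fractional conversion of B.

Take 1 mol B as basis and let X be its fractional conversion, so ξ = X.
At extent ξ: n_B = 1 − X; n_A = 3 − 3X; n_D = 2X; n_I = 3.98 (inert).
Total moles n_T = 7.98 − 2X.
Mole fractions y_i = n_i/n_T; Kp = p_D^2 / (p_B p_A^3) with p_i = y_i·P.
This yields a degree-4 equation in X; solving on (0,1), X = 0.545.

X = 0.545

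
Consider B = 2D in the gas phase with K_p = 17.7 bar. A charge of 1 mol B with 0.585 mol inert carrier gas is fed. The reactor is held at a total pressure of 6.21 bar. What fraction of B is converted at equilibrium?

Let X = conversion of B (basis 1 mol B); extent of reaction ξ = X.
At extent ξ: n_B = 1 − X; n_D = 2X; n_I = 0.585 (inert).
Total moles n_T = 1.58 + X.
Mole fractions y_i = n_i/n_T; K_p = p_D^2 / (p_B) with p_i = y_i·P.
Equating to 17.7 bar and solving on 0 < X < 1: X = 0.699.

X = 0.699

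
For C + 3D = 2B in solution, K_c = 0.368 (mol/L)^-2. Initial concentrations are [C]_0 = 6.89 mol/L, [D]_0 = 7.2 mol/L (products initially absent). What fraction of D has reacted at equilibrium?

X = 0.739

Let X = conversion of D; extent ξ = 7.2X/3 mol/L.
Concentrations: [C] = 6.89 − 2.4X; [D] = 7.2 − 7.2X; [B] = 4.8X.
K_c = [B]^2 / ([C] [D]^3).
Solving K_c = 0.368 for X ∈ (0,1): X = 0.739.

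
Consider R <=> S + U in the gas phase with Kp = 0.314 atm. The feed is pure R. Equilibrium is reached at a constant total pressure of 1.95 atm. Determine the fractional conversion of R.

Basis: 1 mol R initially; let X = conversion of R. Extent ξ = X.
Moles: n_R = 1 − X; n_S = X; n_U = X.
Total moles n_T = 1 + X.
Mole fractions y_i = n_i/n_T; Kp = p_S p_U / (p_R) with p_i = y_i·P.
This yields a degree-2 equation in X; solving on (0,1), X = 0.372.

X = 0.372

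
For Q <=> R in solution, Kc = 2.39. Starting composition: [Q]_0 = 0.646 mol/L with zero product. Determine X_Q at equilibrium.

Let X = conversion of Q; extent ξ = 0.646·X mol/L.
Concentrations: [Q] = 0.646 − 0.646X; [R] = 0.646X.
Kc = [R] / ([Q]).
This equals 2.39 at X = 0.705 (the root in 0 < X < 1).

X = 0.705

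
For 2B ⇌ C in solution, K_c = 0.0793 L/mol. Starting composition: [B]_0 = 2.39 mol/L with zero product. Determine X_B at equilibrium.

Let X = conversion of B; extent ξ = 2.39X/2 mol/L.
Concentrations: [B] = 2.39 − 2.39X; [C] = 1.2X.
K_c = [C] / ([B]^2).
Equating to 0.0793 L/mol: the physical root is X = 0.227.

X = 0.227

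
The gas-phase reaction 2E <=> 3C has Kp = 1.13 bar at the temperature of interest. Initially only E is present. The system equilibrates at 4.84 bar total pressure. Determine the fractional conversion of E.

X = 0.331

Let X = conversion of E (basis 1 mol E); extent of reaction ξ = 0.5X.
Species balance: n_E = 1 − X; n_C = 1.5X.
Total moles n_T = 1 + 0.5X.
With p_i = (n_i/n_T)P, Kp = p_C^3 / (p_E^2).
Substituting and setting equal to 1.13 bar gives a polynomial in X; the root in (0,1) is X = 0.331.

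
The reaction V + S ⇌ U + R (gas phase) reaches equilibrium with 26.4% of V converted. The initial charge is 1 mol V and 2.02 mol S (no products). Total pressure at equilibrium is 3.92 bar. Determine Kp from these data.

Kp = 0.0539

Take 1 mol V as basis and let X be its fractional conversion, so ξ = X.
Moles: n_V = 1 − X; n_S = 2.02 − X; n_U = X; n_R = X.
Total moles n_T = 3.02 (Δν = 0, constant).
At X = 0.264: n_V = 0.736, n_S = 1.76, n_U = 0.264, n_R = 0.264, n_T = 3.02.
p_i = (n_i/n_T)·P. Kp = p_U p_R / (p_V p_S) = 0.0539.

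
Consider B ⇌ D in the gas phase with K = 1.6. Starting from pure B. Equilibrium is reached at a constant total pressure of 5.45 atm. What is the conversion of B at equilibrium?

Take 1 mol B as basis and let X be its fractional conversion, so ξ = X.
Moles: n_B = 1 − X; n_D = X.
Total moles n_T = 1 (Δν = 0, constant).
y_i = n_i/n_T, p_i = y_i·P. K = p_D / (p_B).
This yields a degree-1 equation in X; solving on (0,1), X = 0.615.

X = 0.615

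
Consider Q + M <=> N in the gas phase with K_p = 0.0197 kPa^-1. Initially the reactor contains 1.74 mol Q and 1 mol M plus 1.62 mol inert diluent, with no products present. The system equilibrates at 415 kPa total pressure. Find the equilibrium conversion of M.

Let X = conversion of M (basis 1 mol M); extent of reaction ξ = X.
At extent ξ: n_Q = 1.74 − X; n_M = 1 − X; n_N = X; n_I = 1.62 (inert).
n_T = Σnᵢ = 4.36 − X.
y_i = n_i/n_T, p_i = y_i·P. K_p = p_N / (p_Q p_M).
Setting this equal to 0.0197 kPa^-1 and taking the physical root (0 < X < 1) gives X = 0.699.

X = 0.699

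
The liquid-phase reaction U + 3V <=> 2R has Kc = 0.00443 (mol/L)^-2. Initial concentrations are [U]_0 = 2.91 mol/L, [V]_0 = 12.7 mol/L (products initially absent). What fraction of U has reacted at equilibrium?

X = 0.411

Let X = conversion of U; extent ξ = 2.91·X mol/L.
Concentrations: [U] = 2.91 − 2.91X; [V] = 12.7 − 8.73X; [R] = 5.82X.
Kc = [R]^2 / ([U] [V]^3).
Solving Kc = 0.00443 for X ∈ (0,1): X = 0.411.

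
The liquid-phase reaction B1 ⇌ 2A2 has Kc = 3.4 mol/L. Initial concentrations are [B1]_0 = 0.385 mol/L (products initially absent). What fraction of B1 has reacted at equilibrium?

Let X = conversion of B1; extent ξ = 0.385·X mol/L.
Concentrations: [B1] = 0.385 − 0.385X; [A2] = 0.77X.
Kc = [A2]^2 / ([B1]).
This equals 3.4 at X = 0.747 (the root in 0 < X < 1).

X = 0.747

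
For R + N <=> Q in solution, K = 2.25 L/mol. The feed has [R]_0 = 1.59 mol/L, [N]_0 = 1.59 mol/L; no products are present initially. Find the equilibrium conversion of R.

Let X = conversion of R; extent ξ = 1.59·X mol/L.
Concentrations: [R] = 1.59 − 1.59X; [N] = 1.59 − 1.59X; [Q] = 1.59X.
K = [Q] / ([R] [N]).
Setting equal to 2.25 and solving for X on (0,1) gives X = 0.593.

X = 0.593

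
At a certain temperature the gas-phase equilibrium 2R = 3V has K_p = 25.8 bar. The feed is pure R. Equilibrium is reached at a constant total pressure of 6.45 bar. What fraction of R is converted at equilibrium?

X = 0.614

Take 1 mol R as basis and let X be its fractional conversion, so ξ = 0.5X.
Species balance: n_R = 1 − X; n_V = 1.5X.
Total moles n_T = 1 + 0.5X.
With p_i = (n_i/n_T)P, K_p = p_V^3 / (p_R^2).
Setting this equal to 25.8 bar and taking the physical root (0 < X < 1) gives X = 0.614.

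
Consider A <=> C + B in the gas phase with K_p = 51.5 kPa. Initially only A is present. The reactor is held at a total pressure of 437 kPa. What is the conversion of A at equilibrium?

Basis: 1 mol A initially; let X = conversion of A. Extent ξ = X.
Mole table: n_A = 1 − X; n_C = X; n_B = X.
Summing: n_T = 1 + X.
Mole fractions y_i = n_i/n_T; K_p = p_C p_B / (p_A) with p_i = y_i·P.
Setting this equal to 51.5 kPa and taking the physical root (0 < X < 1) gives X = 0.325.

X = 0.325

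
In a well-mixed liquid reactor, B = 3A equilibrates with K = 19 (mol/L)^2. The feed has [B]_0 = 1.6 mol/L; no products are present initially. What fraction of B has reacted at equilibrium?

Let X = conversion of B; extent ξ = 1.6·X mol/L.
Concentrations: [B] = 1.6 − 1.6X; [A] = 4.8X.
K = [A]^3 / ([B]).
Equating to 19 (mol/L)^2: the physical root is X = 0.512.

X = 0.512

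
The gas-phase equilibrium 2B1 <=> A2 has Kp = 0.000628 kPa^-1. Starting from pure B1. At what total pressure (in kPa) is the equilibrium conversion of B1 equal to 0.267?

Take 1 mol B1 as basis and let X be its fractional conversion, so ξ = 0.5X.
Species balance: n_B1 = 1 − X; n_A2 = 0.5X.
Total moles n_T = 1 − 0.5X.
Kp = p_A2 / (p_B1^2) with p_i = (n_i/n_T)·P.
At X = 0.267: the mole-fraction product g(X) = Π y_i^ν_i = 0.2153. Since Kp = g(X)·P^{-1}, P = (g/Kp)^(1/1) = (0.2153/0.000628)^(1/1) = 343 kPa.

P = 343 kPa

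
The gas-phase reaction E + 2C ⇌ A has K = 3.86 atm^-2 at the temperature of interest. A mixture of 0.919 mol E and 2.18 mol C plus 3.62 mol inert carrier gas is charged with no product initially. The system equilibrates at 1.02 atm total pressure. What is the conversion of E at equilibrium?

Take 0.919 mol E as basis and let X be its fractional conversion, so ξ = 0.919X.
At extent ξ: n_E = 0.919 − 0.919X; n_C = 2.18 − 1.84X; n_A = 0.919X; n_I = 3.62 (inert).
Summing: n_T = 6.72 − 1.84X.
With p_i = (n_i/n_T)P, K = p_A / (p_E p_C^2).
This yields a degree-3 equation in X; solving on (0,1), X = 0.236.

X = 0.236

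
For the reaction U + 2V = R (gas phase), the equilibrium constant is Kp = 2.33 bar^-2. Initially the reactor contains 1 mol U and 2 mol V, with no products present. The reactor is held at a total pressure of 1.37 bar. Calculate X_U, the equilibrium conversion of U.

X = 0.515

Basis: 1 mol U initially; let X = conversion of U. Extent ξ = X.
Species balance: n_U = 1 − X; n_V = 2 − 2X; n_R = X.
n_T = Σnᵢ = 3 − 2X.
Mole fractions y_i = n_i/n_T; Kp = p_R / (p_U p_V^2) with p_i = y_i·P.
Substituting and setting equal to 2.33 bar^-2 gives a polynomial in X; the root in (0,1) is X = 0.515.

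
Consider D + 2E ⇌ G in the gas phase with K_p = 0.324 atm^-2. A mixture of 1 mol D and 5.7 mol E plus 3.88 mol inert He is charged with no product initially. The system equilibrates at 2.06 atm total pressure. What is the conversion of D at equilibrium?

X = 0.267

Let X = conversion of D (basis 1 mol D); extent of reaction ξ = X.
Mole table: n_D = 1 − X; n_E = 5.7 − 2X; n_G = X; n_I = 3.88 (inert).
Total moles n_T = 10.6 − 2X.
Mole fractions y_i = n_i/n_T; K_p = p_G / (p_D p_E^2) with p_i = y_i·P.
Setting this equal to 0.324 atm^-2 and taking the physical root (0 < X < 1) gives X = 0.267.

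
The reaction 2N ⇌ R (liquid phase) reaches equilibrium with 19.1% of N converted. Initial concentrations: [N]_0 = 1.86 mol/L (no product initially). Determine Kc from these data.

Kc = 0.0785 L/mol

Let X = conversion of N.
Concentrations: [N] = 1.86 − 1.86X; [R] = 0.93X.
At X = 0.191: [N] = 1.5, [R] = 0.178.
Kc = [R] / ([N]^2) = 0.0785 L/mol.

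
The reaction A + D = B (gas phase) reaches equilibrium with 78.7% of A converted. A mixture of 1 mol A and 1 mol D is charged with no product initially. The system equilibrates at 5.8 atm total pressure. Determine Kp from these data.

Let X = conversion of A (basis 1 mol A); extent of reaction ξ = X.
Mole table: n_A = 1 − X; n_D = 1 − X; n_B = X.
n_T = Σnᵢ = 2 − X.
At X = 0.787: n_A = 0.213, n_D = 0.213, n_B = 0.787, n_T = 1.21.
p_i = (n_i/n_T)·P. Kp = p_B / (p_A p_D) = 3.63 atm^-1.

Kp = 3.63 atm^-1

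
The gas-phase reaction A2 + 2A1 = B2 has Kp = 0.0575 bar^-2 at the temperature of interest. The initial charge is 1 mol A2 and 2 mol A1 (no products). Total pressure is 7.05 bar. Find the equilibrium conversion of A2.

Basis: 1 mol A2 initially; let X = conversion of A2. Extent ξ = X.
At extent ξ: n_A2 = 1 − X; n_A1 = 2 − 2X; n_B2 = X.
Summing: n_T = 3 − 2X.
Mole fractions y_i = n_i/n_T; Kp = p_B2 / (p_A2 p_A1^2) with p_i = y_i·P.
Substituting and setting equal to 0.0575 bar^-2 gives a polynomial in X; the root in (0,1) is X = 0.443.

X = 0.443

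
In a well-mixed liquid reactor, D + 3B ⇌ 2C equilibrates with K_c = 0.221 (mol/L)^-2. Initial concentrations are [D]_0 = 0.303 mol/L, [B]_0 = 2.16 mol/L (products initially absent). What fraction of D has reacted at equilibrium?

X = 0.579

Let X = conversion of D; extent ξ = 0.303·X mol/L.
Concentrations: [D] = 0.303 − 0.303X; [B] = 2.16 − 0.909X; [C] = 0.606X.
K_c = [C]^2 / ([D] [B]^3).
This equals 0.221 at X = 0.579 (the root in 0 < X < 1).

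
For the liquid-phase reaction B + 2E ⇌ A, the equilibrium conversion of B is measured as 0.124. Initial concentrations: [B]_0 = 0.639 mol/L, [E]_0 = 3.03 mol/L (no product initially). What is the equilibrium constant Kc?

Let X = conversion of B.
Concentrations: [B] = 0.639 − 0.639X; [E] = 3.03 − 1.28X; [A] = 0.639X.
At X = 0.124: [B] = 0.56, [E] = 2.87, [A] = 0.0792.
Kc = [A] / ([B] [E]^2) = 0.0172 (mol/L)^-2.

Kc = 0.0172 (mol/L)^-2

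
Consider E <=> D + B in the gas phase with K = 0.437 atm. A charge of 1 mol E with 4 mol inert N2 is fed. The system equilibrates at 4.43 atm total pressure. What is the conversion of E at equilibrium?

X = 0.514

Let X = conversion of E (basis 1 mol E); extent of reaction ξ = X.
Mole table: n_E = 1 − X; n_D = X; n_B = X; n_I = 4 (inert).
Summing: n_T = 5 + X.
Mole fractions y_i = n_i/n_T; K = p_D p_B / (p_E) with p_i = y_i·P.
Setting this equal to 0.437 atm and taking the physical root (0 < X < 1) gives X = 0.514.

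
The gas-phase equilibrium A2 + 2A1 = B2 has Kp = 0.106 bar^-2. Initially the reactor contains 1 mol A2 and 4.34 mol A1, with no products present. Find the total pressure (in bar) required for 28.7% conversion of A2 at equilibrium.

P = 2.47 bar

Basis: 1 mol A2 initially; let X = conversion of A2. Extent ξ = X.
Mole table: n_A2 = 1 − X; n_A1 = 4.34 − 2X; n_B2 = X.
Total moles n_T = 5.34 − 2X.
Kp = p_B2 / (p_A2 p_A1^2) with p_i = (n_i/n_T)·P.
At X = 0.287: the mole-fraction product g(X) = Π y_i^ν_i = 0.6447. Since Kp = g(X)·P^{-2}, P = (g/Kp)^(1/2) = (0.6447/0.106)^(1/2) = 2.47 bar.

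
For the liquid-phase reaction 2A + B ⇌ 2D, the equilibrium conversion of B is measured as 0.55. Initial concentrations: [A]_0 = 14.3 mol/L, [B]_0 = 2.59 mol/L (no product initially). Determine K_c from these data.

K_c = 0.0531 L/mol

Let X = conversion of B.
Concentrations: [A] = 14.3 − 5.18X; [B] = 2.59 − 2.59X; [D] = 5.18X.
At X = 0.55: [A] = 11.5, [B] = 1.17, [D] = 2.85.
K_c = [D]^2 / ([A]^2 [B]) = 0.0531 L/mol.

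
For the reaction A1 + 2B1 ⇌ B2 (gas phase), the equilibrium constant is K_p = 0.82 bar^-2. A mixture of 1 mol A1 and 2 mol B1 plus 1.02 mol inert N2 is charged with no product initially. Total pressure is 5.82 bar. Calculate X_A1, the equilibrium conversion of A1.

Let X = conversion of A1 (basis 1 mol A1); extent of reaction ξ = X.
Species balance: n_A1 = 1 − X; n_B1 = 2 − 2X; n_B2 = X; n_I = 1.02 (inert).
n_T = Σnᵢ = 4.02 − 2X.
Mole fractions y_i = n_i/n_T; K_p = p_B2 / (p_A1 p_B1^2) with p_i = y_i·P.
Setting this equal to 0.82 bar^-2 and taking the physical root (0 < X < 1) gives X = 0.649.

X = 0.649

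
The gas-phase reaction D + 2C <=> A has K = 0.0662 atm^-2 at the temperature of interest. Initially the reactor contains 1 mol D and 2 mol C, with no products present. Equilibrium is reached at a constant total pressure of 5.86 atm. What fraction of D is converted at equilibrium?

Take 1 mol D as basis and let X be its fractional conversion, so ξ = X.
At extent ξ: n_D = 1 − X; n_C = 2 − 2X; n_A = X.
Total moles n_T = 3 − 2X.
y_i = n_i/n_T, p_i = y_i·P. K = p_A / (p_D p_C^2).
Substituting and setting equal to 0.0662 atm^-2 gives a polynomial in X; the root in (0,1) is X = 0.403.

X = 0.403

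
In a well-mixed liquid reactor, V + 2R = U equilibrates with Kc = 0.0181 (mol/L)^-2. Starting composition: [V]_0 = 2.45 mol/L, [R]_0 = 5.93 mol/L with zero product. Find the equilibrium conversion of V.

Let X = conversion of V; extent ξ = 2.45·X mol/L.
Concentrations: [V] = 2.45 − 2.45X; [R] = 5.93 − 4.9X; [U] = 2.45X.
Kc = [U] / ([V] [R]^2).
This equals 0.0181 at X = 0.275 (the root in 0 < X < 1).

X = 0.275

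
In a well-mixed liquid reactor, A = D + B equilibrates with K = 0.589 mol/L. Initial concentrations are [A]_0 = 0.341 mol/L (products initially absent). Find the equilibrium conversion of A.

X = 0.709

Let X = conversion of A; extent ξ = 0.341·X mol/L.
Concentrations: [A] = 0.341 − 0.341X; [D] = 0.341X; [B] = 0.341X.
K = [D] [B] / ([A]).
Setting equal to 0.589 and solving for X on (0,1) gives X = 0.709.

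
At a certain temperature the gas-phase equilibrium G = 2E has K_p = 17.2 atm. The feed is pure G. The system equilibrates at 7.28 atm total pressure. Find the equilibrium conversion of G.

Basis: 1 mol G initially; let X = conversion of G. Extent ξ = X.
Species balance: n_G = 1 − X; n_E = 2X.
Total moles n_T = 1 + X.
Mole fractions y_i = n_i/n_T; K_p = p_E^2 / (p_G) with p_i = y_i·P.
This yields a degree-2 equation in X; solving on (0,1), X = 0.609.

X = 0.609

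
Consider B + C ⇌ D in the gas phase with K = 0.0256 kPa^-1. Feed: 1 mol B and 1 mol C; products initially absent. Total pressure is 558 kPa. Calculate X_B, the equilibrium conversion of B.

X = 0.744

Basis: 1 mol B initially; let X = conversion of B. Extent ξ = X.
Moles: n_B = 1 − X; n_C = 1 − X; n_D = X.
Summing: n_T = 2 − X.
With p_i = (n_i/n_T)P, K = p_D / (p_B p_C).
Substituting and setting equal to 0.0256 kPa^-1 gives a polynomial in X; the root in (0,1) is X = 0.744.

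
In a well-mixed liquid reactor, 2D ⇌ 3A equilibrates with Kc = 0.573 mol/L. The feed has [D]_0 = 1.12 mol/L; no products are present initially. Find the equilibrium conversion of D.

Let X = conversion of D; extent ξ = 1.12X/2 mol/L.
Concentrations: [D] = 1.12 − 1.12X; [A] = 1.68X.
Kc = [A]^3 / ([D]^2).
This equals 0.573 at X = 0.385 (the root in 0 < X < 1).

X = 0.385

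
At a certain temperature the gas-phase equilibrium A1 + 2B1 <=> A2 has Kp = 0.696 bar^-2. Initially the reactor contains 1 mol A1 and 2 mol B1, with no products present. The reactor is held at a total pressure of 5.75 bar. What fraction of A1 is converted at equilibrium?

Let X = conversion of A1 (basis 1 mol A1); extent of reaction ξ = X.
Moles: n_A1 = 1 − X; n_B1 = 2 − 2X; n_A2 = X.
Summing: n_T = 3 − 2X.
With p_i = (n_i/n_T)P, Kp = p_A2 / (p_A1 p_B1^2).
Setting this equal to 0.696 bar^-2 and taking the physical root (0 < X < 1) gives X = 0.735.

X = 0.735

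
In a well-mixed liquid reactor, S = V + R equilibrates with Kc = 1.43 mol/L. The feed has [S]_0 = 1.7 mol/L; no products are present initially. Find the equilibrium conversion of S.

X = 0.588

Let X = conversion of S; extent ξ = 1.7·X mol/L.
Concentrations: [S] = 1.7 − 1.7X; [V] = 1.7X; [R] = 1.7X.
Kc = [V] [R] / ([S]).
Setting equal to 1.43 and solving for X on (0,1) gives X = 0.588.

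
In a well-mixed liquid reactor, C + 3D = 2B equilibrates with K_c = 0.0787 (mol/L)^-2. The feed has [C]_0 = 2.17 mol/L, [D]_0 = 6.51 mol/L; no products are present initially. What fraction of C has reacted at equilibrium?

X = 0.460

Let X = conversion of C; extent ξ = 2.17·X mol/L.
Concentrations: [C] = 2.17 − 2.17X; [D] = 6.51 − 6.51X; [B] = 4.34X.
K_c = [B]^2 / ([C] [D]^3).
This equals 0.0787 at X = 0.460 (the root in 0 < X < 1).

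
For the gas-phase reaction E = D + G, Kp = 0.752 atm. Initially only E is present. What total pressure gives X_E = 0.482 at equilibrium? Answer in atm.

P = 2.48 atm

Basis: 1 mol E initially; let X = conversion of E. Extent ξ = X.
Moles: n_E = 1 − X; n_D = X; n_G = X.
Summing: n_T = 1 + X.
Kp = p_D p_G / (p_E) with p_i = (n_i/n_T)·P.
At X = 0.482: the mole-fraction product g(X) = Π y_i^ν_i = 0.3026. Since Kp = g(X)·P^{1}, P = (Kp/g)^(1/1) = (0.752/0.3026)^(1/1) = 2.48 atm.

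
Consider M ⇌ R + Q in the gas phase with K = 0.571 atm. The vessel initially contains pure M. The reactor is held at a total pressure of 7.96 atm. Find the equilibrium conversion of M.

Let X = conversion of M (basis 1 mol M); extent of reaction ξ = X.
Mole table: n_M = 1 − X; n_R = X; n_Q = X.
n_T = Σnᵢ = 1 + X.
y_i = n_i/n_T, p_i = y_i·P. K = p_R p_Q / (p_M).
Setting this equal to 0.571 atm and taking the physical root (0 < X < 1) gives X = 0.259.

X = 0.259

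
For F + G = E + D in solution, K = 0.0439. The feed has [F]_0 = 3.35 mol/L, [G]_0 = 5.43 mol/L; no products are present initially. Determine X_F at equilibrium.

X = 0.219

Let X = conversion of F; extent ξ = 3.35·X mol/L.
Concentrations: [F] = 3.35 − 3.35X; [G] = 5.43 − 3.35X; [E] = 3.35X; [D] = 3.35X.
K = [E] [D] / ([F] [G]).
This equals 0.0439 at X = 0.219 (the root in 0 < X < 1).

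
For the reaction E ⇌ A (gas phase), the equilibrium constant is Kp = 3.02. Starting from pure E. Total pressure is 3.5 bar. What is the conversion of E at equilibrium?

Take 1 mol E as basis and let X be its fractional conversion, so ξ = X.
Species balance: n_E = 1 − X; n_A = X.
Since Δν = 0, n_T = 1 throughout.
With p_i = (n_i/n_T)P, Kp = p_A / (p_E).
Substituting and setting equal to 3.02 gives a polynomial in X; the root in (0,1) is X = 0.751.

X = 0.751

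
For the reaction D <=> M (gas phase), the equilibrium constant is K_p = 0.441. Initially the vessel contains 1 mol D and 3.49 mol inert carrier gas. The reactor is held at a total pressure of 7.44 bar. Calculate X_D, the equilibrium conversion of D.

X = 0.306

Let X = conversion of D (basis 1 mol D); extent of reaction ξ = X.
Mole table: n_D = 1 − X; n_M = X; n_I = 3.49 (inert).
n_T stays at 4.49 (no change in mole number).
With p_i = (n_i/n_T)P, K_p = p_M / (p_D).
Substituting and setting equal to 0.441 gives a polynomial in X; the root in (0,1) is X = 0.306.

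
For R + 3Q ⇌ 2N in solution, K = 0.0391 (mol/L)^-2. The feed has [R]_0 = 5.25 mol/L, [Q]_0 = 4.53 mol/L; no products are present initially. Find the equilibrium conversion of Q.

Let X = conversion of Q; extent ξ = 4.53X/3 mol/L.
Concentrations: [R] = 5.25 − 1.51X; [Q] = 4.53 − 4.53X; [N] = 3.02X.
K = [N]^2 / ([R] [Q]^3).
Setting equal to 0.0391 and solving for X on (0,1) gives X = 0.489.

X = 0.489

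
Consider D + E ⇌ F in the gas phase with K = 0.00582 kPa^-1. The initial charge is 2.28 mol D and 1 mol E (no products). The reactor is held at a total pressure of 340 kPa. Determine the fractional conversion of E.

Basis: 1 mol E initially; let X = conversion of E. Extent ξ = X.
At extent ξ: n_D = 2.28 − X; n_E = 1 − X; n_F = X.
Total moles n_T = 3.28 − X.
With p_i = (n_i/n_T)P, K = p_F / (p_D p_E).
Substituting and setting equal to 0.00582 kPa^-1 gives a polynomial in X; the root in (0,1) is X = 0.556.

X = 0.556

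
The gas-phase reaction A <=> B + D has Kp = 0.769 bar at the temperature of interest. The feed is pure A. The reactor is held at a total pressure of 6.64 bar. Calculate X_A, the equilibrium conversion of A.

Take 1 mol A as basis and let X be its fractional conversion, so ξ = X.
Species balance: n_A = 1 − X; n_B = X; n_D = X.
n_T = Σnᵢ = 1 + X.
Mole fractions y_i = n_i/n_T; Kp = p_B p_D / (p_A) with p_i = y_i·P.
Substituting and setting equal to 0.769 bar gives a polynomial in X; the root in (0,1) is X = 0.322.

X = 0.322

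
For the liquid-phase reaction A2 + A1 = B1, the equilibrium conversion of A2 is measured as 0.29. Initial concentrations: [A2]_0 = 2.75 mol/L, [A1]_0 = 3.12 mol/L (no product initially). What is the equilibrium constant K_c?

Let X = conversion of A2.
Concentrations: [A2] = 2.75 − 2.75X; [A1] = 3.12 − 2.75X; [B1] = 2.75X.
At X = 0.29: [A2] = 1.95, [A1] = 2.32, [B1] = 0.797.
K_c = [B1] / ([A2] [A1]) = 0.176 L/mol.

K_c = 0.176 L/mol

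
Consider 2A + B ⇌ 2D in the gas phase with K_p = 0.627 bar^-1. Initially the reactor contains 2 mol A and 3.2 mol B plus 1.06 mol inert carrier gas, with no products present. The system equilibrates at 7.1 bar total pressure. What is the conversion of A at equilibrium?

X = 0.589

Basis: 2 mol A initially; let X = conversion of A. Extent ξ = X.
Mole table: n_A = 2 − 2X; n_B = 3.2 − X; n_D = 2X; n_I = 1.06 (inert).
n_T = Σnᵢ = 6.26 − X.
Mole fractions y_i = n_i/n_T; K_p = p_D^2 / (p_A^2 p_B) with p_i = y_i·P.
This yields a degree-3 equation in X; solving on (0,1), X = 0.589.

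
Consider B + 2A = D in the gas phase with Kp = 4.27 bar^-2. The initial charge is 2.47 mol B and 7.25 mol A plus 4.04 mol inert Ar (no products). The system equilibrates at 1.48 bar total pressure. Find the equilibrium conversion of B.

Take 2.47 mol B as basis and let X be its fractional conversion, so ξ = 2.47X.
Moles: n_B = 2.47 − 2.47X; n_A = 7.25 − 4.94X; n_D = 2.47X; n_I = 4.04 (inert).
Summing: n_T = 13.8 − 4.94X.
With p_i = (n_i/n_T)P, Kp = p_D / (p_B p_A^2).
Setting this equal to 4.27 bar^-2 and taking the physical root (0 < X < 1) gives X = 0.597.

X = 0.597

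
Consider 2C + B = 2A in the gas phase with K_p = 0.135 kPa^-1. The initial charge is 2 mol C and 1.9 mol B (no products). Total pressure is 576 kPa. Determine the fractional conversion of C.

X = 0.839

Basis: 2 mol C initially; let X = conversion of C. Extent ξ = X.
At extent ξ: n_C = 2 − 2X; n_B = 1.9 − X; n_A = 2X.
Total moles n_T = 3.9 − X.
y_i = n_i/n_T, p_i = y_i·P. K_p = p_A^2 / (p_C^2 p_B).
This yields a degree-3 equation in X; solving on (0,1), X = 0.839.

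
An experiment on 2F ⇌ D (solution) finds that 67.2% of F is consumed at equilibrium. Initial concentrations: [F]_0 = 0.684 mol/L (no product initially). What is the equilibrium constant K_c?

K_c = 4.57 L/mol

Let X = conversion of F.
Concentrations: [F] = 0.684 − 0.684X; [D] = 0.342X.
At X = 0.672: [F] = 0.224, [D] = 0.23.
K_c = [D] / ([F]^2) = 4.57 L/mol.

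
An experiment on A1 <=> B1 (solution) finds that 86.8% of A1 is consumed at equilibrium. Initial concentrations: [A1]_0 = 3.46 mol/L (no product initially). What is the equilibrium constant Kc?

Let X = conversion of A1.
Concentrations: [A1] = 3.46 − 3.46X; [B1] = 3.46X.
At X = 0.868: [A1] = 0.457, [B1] = 3.
Kc = [B1] / ([A1]) = 6.58.

Kc = 6.58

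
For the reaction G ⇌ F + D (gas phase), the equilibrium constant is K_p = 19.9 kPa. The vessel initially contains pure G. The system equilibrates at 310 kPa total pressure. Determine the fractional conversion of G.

X = 0.246

Basis: 1 mol G initially; let X = conversion of G. Extent ξ = X.
At extent ξ: n_G = 1 − X; n_F = X; n_D = X.
Summing: n_T = 1 + X.
With p_i = (n_i/n_T)P, K_p = p_F p_D / (p_G).
Setting this equal to 19.9 kPa and taking the physical root (0 < X < 1) gives X = 0.246.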